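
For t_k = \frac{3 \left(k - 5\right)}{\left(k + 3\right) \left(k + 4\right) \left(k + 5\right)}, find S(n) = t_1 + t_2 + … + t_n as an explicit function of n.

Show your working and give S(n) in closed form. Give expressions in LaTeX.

S(n) = - \frac{3 n}{n^{2} + 9 n + 20}

Compute t_(k+1)/t_k: get (k - 4)*(k + 3)/((k - 5)*(k + 6)).
So A=k + 3 and B=k + 6, with C=k - 5.
Need (k + 3)·f(k+1) − (k + 5)·f(k) = k - 5.
From deg A=1, deg B=1, deg C=1: d=2.
Solving with deg f ≤ 2: f(k) = -k*(k + 19)/12.
So s_k = (B(k−1)f/C)·t_k = (-k*(k + 5)*(k + 19)/(12*(k - 5)))·t_k = k*(-k - 19)/(4*(k + 3)*(k + 4)).
s_(k+1) − s_k = 3*(k - 5)/(k**3 + 12*k**2 + 47*k + 60) = t_k.
Telescope: S(n) = s_(n+1) − s_(1) = (-n**2 - 21*n - 20)/(4*(n**2 + 9*n + 20)) − (-1/4) = -3*n/(n**2 + 9*n + 20).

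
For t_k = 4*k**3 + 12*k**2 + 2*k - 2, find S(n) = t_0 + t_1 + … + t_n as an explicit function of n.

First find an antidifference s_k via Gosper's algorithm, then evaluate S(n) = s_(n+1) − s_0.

S(n) = n**4 + 6*n**3 + 8*n**2 + n - 2

Ratio r(k) = (k + 2*(k + 1)**3 + 6*(k + 1)**2)/(2*k**3 + 6*k**2 + k - 1).
Take A(k)=1, B(k)=1, C(k)=k**3 + 3*k**2 + k/2 - 1/2.
f must satisfy (1)·f(k+1) − (1)·f(k) = k**3 + 3*k**2 + k/2 - 1/2.
Degrees (0,0,3) ⇒ d ≤ 4.
Coefficient equations give f(k) = k*(k**3 + 2*k**2 - 4*k - 1)/4.
Then R = B(k−1)f/C = k*(k**3 + 2*k**2 - 4*k - 1)/(2*(2*k**3 + 6*k**2 + k - 1)), so s_k = R(k)·t_k = k*(k**3 + 2*k**2 - 4*k - 1).
Check: Δs_k = 4*k**3 + 12*k**2 + 2*k - 2. ✓
s_(n+1) = n**4 + 6*n**3 + 8*n**2 + n - 2 and s_(0) = 0, so S(n) = n**4 + 6*n**3 + 8*n**2 + n - 2.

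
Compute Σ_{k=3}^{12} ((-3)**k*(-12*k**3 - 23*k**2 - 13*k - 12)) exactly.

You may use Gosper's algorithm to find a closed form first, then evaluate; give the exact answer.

The ratio is 3*(-12*k**3 - 59*k**2 - 95*k - 60)/(12*k**3 + 23*k**2 + 13*k + 12).
A = -3, B = 1, C = k**3 + 23*k**2/12 + 13*k/12 + 1.
Key eq: (-3)·f(k+1) = (1)·f(k) + (k**3 + 23*k**2/12 + 13*k/12 + 1).
Bound: deg f ≤ 3.
Coefficient equations give f(k) = -(3*k**3 - k**2 - 2*k + 3)/12.
Get s_k = R·t_k = (-3)**k*(3*k**3 - k**2 - 2*k + 3) with R(k) = B(k−1)f(k)/C(k) = -(3*k**3 - k**2 - 2*k + 3)/(12*k**3 + 23*k**2 + 13*k + 12).
Δs = (-3)**k*(-12*k**3 - 23*k**2 - 13*k - 12), as required.
Telescoping: Σ = s_(13) − s_(3) = -10202072877 − (-1863) = -10202071014.

Σ = -10202071014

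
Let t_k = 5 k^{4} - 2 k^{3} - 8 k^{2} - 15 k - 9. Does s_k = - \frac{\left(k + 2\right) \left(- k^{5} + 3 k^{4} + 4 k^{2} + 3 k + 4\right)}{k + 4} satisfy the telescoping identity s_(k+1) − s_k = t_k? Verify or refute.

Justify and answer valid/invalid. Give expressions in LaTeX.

Invalid: residual \frac{2 \left(- 4 k^{5} - 21 k^{4} + 16 k^{3} + 43 k^{2} + 66 k + 32\right)}{k^{2} + 9 k + 20} ≠ 0.

s_(k+1) = -(k + 3)*(3*k - (k + 1)**5 + 3*(k + 1)**4 + 4*(k + 1)**2 + 7)/(k + 5)
s_(k+1) − s_k = (5*k**6 + 35*k**5 + 32*k**4 - 95*k**3 - 218*k**2 - 249*k - 116)/(k**2 + 9*k + 20)
(s_(k+1) − s_k) − t_k = 2*(-4*k**5 - 21*k**4 + 16*k**3 + 43*k**2 + 66*k + 32)/(k**2 + 9*k + 20)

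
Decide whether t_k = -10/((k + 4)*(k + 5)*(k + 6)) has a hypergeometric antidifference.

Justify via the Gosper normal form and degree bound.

Yes. s_k = k*(-k - 9)/(4*(k + 4)*(k + 5)).

t_(k+1)/t_k = (k + 4)/(k + 7).
Factor: A=k + 4; B=k + 7; C=1.
Key eq: (k + 4)·f(k+1) = (k + 6)·f(k) + (1).
Bound: deg f ≤ 2.
A polynomial solution: f(k) = k*(k + 9)/40.
Certificate R = B(k−1)f/C = k*(k + 6)*(k + 9)/40 gives s_k = k*(-k - 9)/(4*(k + 4)*(k + 5)).
Δs = -10/(k**3 + 15*k**2 + 74*k + 120), as required.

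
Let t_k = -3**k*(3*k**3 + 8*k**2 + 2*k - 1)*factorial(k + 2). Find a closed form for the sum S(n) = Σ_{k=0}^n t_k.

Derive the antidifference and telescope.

Compute t_(k+1)/t_k: get 3*(3*k**4 + 26*k**3 + 78*k**2 + 93*k + 36)/(3*k**3 + 8*k**2 + 2*k - 1).
So A=3*k + 9 and B=1, with C=k**3 + 8*k**2/3 + 2*k/3 - 1/3.
Solve (3*k + 9)·f(k+1) − (1)·f(k) = k**3 + 8*k**2/3 + 2*k/3 - 1/3.
d = 2 from the (1,0,3) case.
Coefficient equations give f(k) = (k - 1)**2/3.
Certificate R = B(k−1)f/C = (k - 1)**2/(3*k**3 + 8*k**2 + 2*k - 1) gives s_k = -3**k*(k - 1)**2*factorial(k + 2).
Δs = -3**k*(3*k**3 + 8*k**2 + 2*k - 1)*factorial(k + 2), as required.
Σ_(k=0)^n t_k = s_(n+1) − s_(0) = (-3**(n + 1)*n**2*factorial(n + 3)) − (-2), i.e. -3*3**n*n**2*factorial(n + 3) + 2.

S(n) = -3*3**n*n**2*factorial(n + 3) + 2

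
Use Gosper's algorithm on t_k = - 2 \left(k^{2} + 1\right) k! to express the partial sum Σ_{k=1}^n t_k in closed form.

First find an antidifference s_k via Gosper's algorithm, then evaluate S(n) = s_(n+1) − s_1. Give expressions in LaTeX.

Step 1: r(k) = (k + 1)*((k + 1)**2 + 1)/(k**2 + 1).
Normal form (A,B,C) = (k + 1, 1, k**2 + 1).
Need (k + 1)·f(k+1) − (1)·f(k) = k**2 + 1.
deg f ≤ 1 (via 1,0,2).
A polynomial solution: f(k) = k - 1.
Get s_k = R·t_k = -2*(k - 1)*factorial(k) with R(k) = B(k−1)f(k)/C(k) = (k - 1)/(k**2 + 1).
Δs = -2*(k**2 + 1)*factorial(k), as required.
s_(n+1) = -2*n*factorial(n + 1) and s_(1) = 0, so S(n) = -2*n*factorial(n + 1).

S(n) = - 2 n \left(n + 1\right)!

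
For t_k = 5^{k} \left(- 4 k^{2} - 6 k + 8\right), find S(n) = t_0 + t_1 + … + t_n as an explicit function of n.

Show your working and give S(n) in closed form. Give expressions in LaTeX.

The ratio is 5*(2*k**2 + 7*k + 1)/(2*k**2 + 3*k - 4).
Take A(k)=5, B(k)=1, C(k)=k**2 + 3*k/2 - 2.
Solve (5)·f(k+1) − (1)·f(k) = k**2 + 3*k/2 - 2.
d = 2 from the (0,0,2) case.
Solving with deg f ≤ 2: f(k) = (k - 2)*(k + 1)/4.
Certificate R = B(k−1)f/C = (k - 2)*(k + 1)/(2*(2*k**2 + 3*k - 4)) gives s_k = 5**k*(-k**2 + k + 2).
Verify: 5**k*(-4*k**2 - 6*k + 8) matches t_k.
Σ_(k=0)^n t_k = s_(n+1) − s_(0) = (5**(n + 1)*(-n**2 - n + 2)) − (2), i.e. -5*5**n*n**2 - 5*5**n*n + 10*5**n - 2.

S(n) = - 5 \cdot 5^{n} n^{2} - 5 \cdot 5^{n} n + 10 \cdot 5^{n} - 2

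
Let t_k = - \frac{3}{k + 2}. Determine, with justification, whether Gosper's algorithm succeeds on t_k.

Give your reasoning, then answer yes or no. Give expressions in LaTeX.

No — the linear system for f has no solution.

t_(k+1)/t_k = (k + 2)/(k + 3).
Take A(k)=k + 2, B(k)=k + 3, C(k)=1.
Need (k + 2)·f(k+1) − (k + 2)·f(k) = 1.
d = 0 from the (1,1,0) case.
Write f(k) = c0. Then LHS − RHS = -1, requiring -1 = 0: contradictory. No certificate.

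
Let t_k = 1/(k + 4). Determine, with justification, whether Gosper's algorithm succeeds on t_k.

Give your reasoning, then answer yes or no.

Compute t_(k+1)/t_k: get (k + 4)/(k + 5).
Take A(k)=k + 4, B(k)=k + 5, C(k)=1.
Key eq: (k + 4)·f(k+1) = (k + 4)·f(k) + (1).
Degrees (1,1,0) ⇒ d ≤ 0.
f = c0 ⇒ A·f(k+1) − B(k−1)·f(k) − C = -1. The system {-1 = 0} is inconsistent; no antidifference.

No — t_k has no hypergeometric antidifference.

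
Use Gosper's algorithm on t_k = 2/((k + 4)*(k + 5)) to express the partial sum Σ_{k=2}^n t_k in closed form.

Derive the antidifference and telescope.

S(n) = (n - 1)/(3*(n + 5))

r(k) = (k + 4)/(k + 6) after simplifying.
So A=k + 4 and B=k + 6, with C=1.
Need (k + 4)·f(k+1) − (k + 5)·f(k) = 1.
d = 1 from the (1,1,0) case.
Match coefficients ⇒ f(k) = k/4.
Get s_k = R·t_k = k/(2*(k + 4)) with R(k) = B(k−1)f(k)/C(k) = k*(k + 5)/4.
s_(k+1) − s_k = 2/(k**2 + 9*k + 20) = t_k.
Telescope: S(n) = s_(n+1) − s_(2) = (n + 1)/(2*(n + 5)) − (1/6) = (n - 1)/(3*(n + 5)).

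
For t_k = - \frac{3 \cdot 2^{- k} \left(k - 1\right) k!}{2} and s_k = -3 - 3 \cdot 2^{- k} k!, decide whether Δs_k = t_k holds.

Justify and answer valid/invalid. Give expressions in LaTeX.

valid (s_(k+1) − s_k reduces to t_k)

s_(k+1) = -3*2**(-k - 1)*(2**(k + 1) + k*factorial(k) + factorial(k))
s_(k+1) − s_k = -3*(k - 1)*factorial(k)/(2*2**k)
(s_(k+1) − s_k) − t_k = 0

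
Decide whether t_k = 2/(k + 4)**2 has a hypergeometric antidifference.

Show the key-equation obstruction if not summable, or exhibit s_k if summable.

No — key equation has no polynomial f.

Ratio r(k) = (k + 4)**2/(k + 5)**2.
Factor: A=k**2 + 8*k + 16; B=k**2 + 10*k + 25; C=1.
Set up (k**2 + 8*k + 16)·f(k+1) − (k**2 + 8*k + 16)·f(k) − (1) = 0.
Bound: deg f ≤ 0.
Generic f = c0 gives residual -1; -1 = 0 cannot hold, so t_k is not Gosper-summable.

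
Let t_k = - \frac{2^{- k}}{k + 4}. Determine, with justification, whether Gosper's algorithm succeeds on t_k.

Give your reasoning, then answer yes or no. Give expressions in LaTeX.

No. Not Gosper-summable.

t_(k+1)/t_k = (k + 4)/(2*(k + 5)).
So A=k/2 + 2 and B=k + 5, with C=1.
Key eq: (k/2 + 2)·f(k+1) = (k + 4)·f(k) + (1).
d = -1 from the (1,1,0) case.
Negative degree bound (-1): no f exists, t_k not Gosper-summable.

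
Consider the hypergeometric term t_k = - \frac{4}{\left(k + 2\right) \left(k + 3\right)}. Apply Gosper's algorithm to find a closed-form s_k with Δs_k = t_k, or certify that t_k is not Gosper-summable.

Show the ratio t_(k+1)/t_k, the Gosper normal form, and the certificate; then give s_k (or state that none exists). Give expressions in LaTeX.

s_k = - \frac{2 k}{k + 2}

Ratio r(k) = (k + 2)/(k + 4).
Factor: A=k + 2; B=k + 4; C=1.
Solve (k + 2)·f(k+1) − (k + 3)·f(k) = 1.
deg f ≤ 1 (via 1,1,0).
Coefficient equations give f(k) = k/2.
Certificate R = B(k−1)f/C = k*(k + 3)/2 gives s_k = -2*k/(k + 2).
Verify: -4/(k**2 + 5*k + 6) matches t_k.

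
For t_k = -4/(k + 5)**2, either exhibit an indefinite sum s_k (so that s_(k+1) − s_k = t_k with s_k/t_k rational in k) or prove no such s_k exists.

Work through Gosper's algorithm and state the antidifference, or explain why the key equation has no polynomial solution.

Step 1: r(k) = (k + 5)**2/(k + 6)**2.
Factor: A=k**2 + 10*k + 25; B=k**2 + 12*k + 36; C=1.
Set up (k**2 + 10*k + 25)·f(k+1) − (k**2 + 10*k + 25)·f(k) − (1) = 0.
Bound: deg f ≤ 0.
f = c0 ⇒ A·f(k+1) − B(k−1)·f(k) − C = -1. The system {-1 = 0} is inconsistent; no antidifference.

no hypergeometric antidifference exists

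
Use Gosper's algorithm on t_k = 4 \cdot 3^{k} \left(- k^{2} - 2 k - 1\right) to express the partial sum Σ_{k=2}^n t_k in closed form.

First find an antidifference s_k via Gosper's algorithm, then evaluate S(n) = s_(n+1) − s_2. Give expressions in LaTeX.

S(n) = - 6 \cdot 3^{n} n^{2} - 6 \cdot 3^{n} n - 6 \cdot 3^{n} + 54

t_(k+1)/t_k = 3*(k**2 + 4*k + 4)/(k**2 + 2*k + 1).
Factor: A=3; B=1; C=k**2 + 2*k + 1.
Set up (3)·f(k+1) − (1)·f(k) − (k**2 + 2*k + 1) = 0.
From deg A=0, deg B=0, deg C=2: d=2.
Match coefficients ⇒ f(k) = (k**2 - k + 1)/2.
Certificate R = B(k−1)f/C = (k**2 - k + 1)/(2*(k + 1)**2) gives s_k = 2*3**k*(-k**2 + k - 1).
s_(k+1) − s_k = 4*3**k*(-k**2 - 2*k - 1) = t_k.
Telescope: S(n) = s_(n+1) − s_(2) = 6*3**n*(-n**2 - n - 1) − (-54) = -6*3**n*n**2 - 6*3**n*n - 6*3**n + 54.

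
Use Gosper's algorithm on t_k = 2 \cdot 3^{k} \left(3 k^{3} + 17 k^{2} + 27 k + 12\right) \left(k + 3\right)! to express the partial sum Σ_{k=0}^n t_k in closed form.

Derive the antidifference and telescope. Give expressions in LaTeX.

S(n) = 6 \cdot 3^{n} \left(n + 1\right)^{2} \left(n + 4\right)!

t_(k+1)/t_k = 3*(3*k**4 + 38*k**3 + 174*k**2 + 339*k + 236)/(3*k**3 + 17*k**2 + 27*k + 12).
Gosper form: A/B · C(k+1)/C(k) with A=3*k + 12, B=1, C=k**3 + 17*k**2/3 + 9*k + 4.
f must satisfy (3*k + 12)·f(k+1) − (1)·f(k) = k**3 + 17*k**2/3 + 9*k + 4.
Degrees (1,0,3) ⇒ d ≤ 2.
Coefficient equations give f(k) = k**2/3.
Then R = B(k−1)f/C = k**2/(3*k**3 + 17*k**2 + 27*k + 12), so s_k = R(k)·t_k = 2*3**k*k**2*factorial(k + 3).
Δs = 2*3**k*(3*k**3 + 17*k**2 + 27*k + 12)*factorial(k + 3), as required.
Telescope: S(n) = s_(n+1) − s_(0) = 6*3**n*(n + 1)**2*factorial(n + 4) − (0) = 6*3**n*(n + 1)**2*factorial(n + 4).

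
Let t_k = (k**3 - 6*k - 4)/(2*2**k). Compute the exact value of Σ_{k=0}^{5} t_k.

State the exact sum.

Σ = -153/64

r(k) = (6*k - (k + 1)**3 + 10)/(2*(-k**3 + 6*k + 4)) after simplifying.
Factor: A=1/2; B=1; C=k**3 - 6*k - 4.
Key eq: (1/2)·f(k+1) = (1)·f(k) + (k**3 - 6*k - 4).
Bound: deg f ≤ 3.
Solve for f: f(k) = -2*(k**3 + 3*k**2 + 3*k + 3) (degree 3 ≤ 3).
Then R = B(k−1)f/C = -2*(k**3 + 3*k**2 + 3*k + 3)/((k + 2)*(k**2 - 2*k - 2)), so s_k = R(k)·t_k = (-k**3 - 3*k**2 - 3*k - 3)/2**k.
Δs = (k**3 - 6*k - 4)/(2*2**k), as required.
Sum = s_(6) − s_(0); s_(6) = -345/64, s_(0) = -3 ⇒ -153/64.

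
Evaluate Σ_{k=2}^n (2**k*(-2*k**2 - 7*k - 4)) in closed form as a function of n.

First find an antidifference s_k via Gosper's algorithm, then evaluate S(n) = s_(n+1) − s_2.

S(n) = -4*2**n*n**2 - 6*2**n*n - 6*2**n + 32

r(k) = 2*(2*k**2 + 11*k + 13)/(2*k**2 + 7*k + 4) after simplifying.
A = 2, B = 1, C = k**2 + 7*k/2 + 2.
Solve (2)·f(k+1) − (1)·f(k) = k**2 + 7*k/2 + 2.
deg f ≤ 2 (via 0,0,2).
Solving with deg f ≤ 2: f(k) = (2*k**2 - k + 2)/2.
Then R = B(k−1)f/C = (2*k**2 - k + 2)/(2*k**2 + 7*k + 4), so s_k = R(k)·t_k = 2**k*(-2*k**2 + k - 2).
Verify: 2**k*(-2*k**2 - 7*k - 4) matches t_k.
Evaluate: s_(n+1) = 2**(n + 1)*(-2*n**2 - 3*n - 3); subtract s_(2) = -32 ⇒ S(n) = -4*2**n*n**2 - 6*2**n*n - 6*2**n + 32.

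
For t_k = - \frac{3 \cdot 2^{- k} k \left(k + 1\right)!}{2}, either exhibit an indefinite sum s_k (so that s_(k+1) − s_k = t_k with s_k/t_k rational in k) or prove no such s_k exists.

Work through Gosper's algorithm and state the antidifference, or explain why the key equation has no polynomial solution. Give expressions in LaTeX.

s_k = - 3 \cdot 2^{- k} \left(k + 1\right)!

r(k) = (k + 1)*(k + 2)/(2*k) after simplifying.
Gosper form: A/B · C(k+1)/C(k) with A=k/2 + 1, B=1, C=k.
Set up (k/2 + 1)·f(k+1) − (1)·f(k) − (k) = 0.
From deg A=1, deg B=0, deg C=1: d=0.
Solving with deg f ≤ 0: f(k) = 2.
So s_k = (B(k−1)f/C)·t_k = (2/k)·t_k = -3*factorial(k + 1)/2**k.
s_(k+1) − s_k = -3*k*factorial(k + 1)/(2*2**k) = t_k.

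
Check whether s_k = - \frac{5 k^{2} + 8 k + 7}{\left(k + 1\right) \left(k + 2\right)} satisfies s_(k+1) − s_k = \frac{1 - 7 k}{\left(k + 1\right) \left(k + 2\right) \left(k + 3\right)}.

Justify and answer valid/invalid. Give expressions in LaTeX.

valid (s_(k+1) − s_k reduces to t_k)

s_(k+1) = (-8*k - 5*(k + 1)**2 - 15)/((k + 2)*(k + 3))
s_(k+1) − s_k = (1 - 7*k)/(k**3 + 6*k**2 + 11*k + 6)
(s_(k+1) − s_k) − t_k = 0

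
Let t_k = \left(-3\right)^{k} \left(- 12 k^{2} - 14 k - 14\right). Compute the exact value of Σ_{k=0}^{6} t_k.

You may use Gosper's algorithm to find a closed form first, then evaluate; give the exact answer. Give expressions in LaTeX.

Σ = -310556

Step 1: r(k) = 3*(-6*k**2 - 19*k - 20)/(6*k**2 + 7*k + 7).
Normal form (A,B,C) = (-3, 1, k**2 + 7*k/6 + 7/6).
Key eq: (-3)·f(k+1) = (1)·f(k) + (k**2 + 7*k/6 + 7/6).
Bound: deg f ≤ 2.
A polynomial solution: f(k) = -(3*k**2 - k + 2)/12.
Then R = B(k−1)f/C = -(3*k**2 - k + 2)/(2*(6*k**2 + 7*k + 7)), so s_k = R(k)·t_k = (-3)**k*(3*k**2 - k + 2).
s_(k+1) − s_k = (-3)**k*(-12*k**2 - 14*k - 14) = t_k.
Telescoping: Σ = s_(7) − s_(0) = -310554 − (2) = -310556.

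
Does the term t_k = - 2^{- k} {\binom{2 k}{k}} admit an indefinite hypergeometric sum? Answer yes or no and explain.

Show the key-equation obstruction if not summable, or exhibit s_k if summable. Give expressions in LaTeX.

No — negative degree bound, so no certificate f.

Compute t_(k+1)/t_k: get (2*k + 1)/(k + 1).
A = 2*k + 1, B = k + 1, C = 1.
Key eq: (2*k + 1)·f(k+1) = (k)·f(k) + (1).
From deg A=1, deg B=1, deg C=0: d=-1.
Bound -1 < 0, so the key equation has no polynomial solution.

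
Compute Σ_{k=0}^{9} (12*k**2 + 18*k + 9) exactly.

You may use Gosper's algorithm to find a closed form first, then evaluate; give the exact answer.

Σ = 4320

Step 1: r(k) = (4*k**2 + 14*k + 13)/(4*k**2 + 6*k + 3).
Take A(k)=1, B(k)=1, C(k)=k**2 + 3*k/2 + 3/4.
f must satisfy (1)·f(k+1) − (1)·f(k) = k**2 + 3*k/2 + 3/4.
Degrees (0,0,2) ⇒ d ≤ 3.
Match coefficients ⇒ f(k) = k*(4*k**2 + 3*k + 2)/12.
Certificate R = B(k−1)f/C = k*(4*k**2 + 3*k + 2)/(3*(4*k**2 + 6*k + 3)) gives s_k = k*(4*k**2 + 3*k + 2).
s_(k+1) − s_k = 12*k**2 + 18*k + 9 = t_k.
Evaluate s at k=10 and k=0: 4320 and 0; difference 4320.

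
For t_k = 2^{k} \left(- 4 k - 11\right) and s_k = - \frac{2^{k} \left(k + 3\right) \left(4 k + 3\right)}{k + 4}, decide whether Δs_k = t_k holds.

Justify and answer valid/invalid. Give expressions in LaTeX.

s_(k+1) = -2**(k + 1)*(k + 4)*(4*k + 7)/(k + 5)
s_(k+1) − s_k = 2**k*(-4*k**3 - 43*k**2 - 156*k - 179)/(k**2 + 9*k + 20)
(s_(k+1) − s_k) − t_k = 2**k*(4*k**2 + 23*k + 41)/(k**2 + 9*k + 20)

Invalid: residual \frac{2^{k} \left(4 k^{2} + 23 k + 41\right)}{k^{2} + 9 k + 20} ≠ 0.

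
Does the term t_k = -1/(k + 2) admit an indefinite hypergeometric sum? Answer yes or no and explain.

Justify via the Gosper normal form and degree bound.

No — t_k has no hypergeometric antidifference.

Step 1: r(k) = (k + 2)/(k + 3).
Normal form (A,B,C) = (k + 2, k + 3, 1).
Key eq: (k + 2)·f(k+1) = (k + 2)·f(k) + (1).
deg f ≤ 0 (via 1,1,0).
f = c0 ⇒ A·f(k+1) − B(k−1)·f(k) − C = -1. The system {-1 = 0} is inconsistent; no antidifference.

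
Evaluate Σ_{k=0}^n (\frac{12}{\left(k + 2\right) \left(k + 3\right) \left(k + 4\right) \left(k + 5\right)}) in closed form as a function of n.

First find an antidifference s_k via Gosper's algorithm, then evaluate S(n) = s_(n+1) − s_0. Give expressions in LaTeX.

Compute t_(k+1)/t_k: get (k + 2)/(k + 6).
Factor: A=k + 2; B=k + 6; C=1.
Solve (k + 2)·f(k+1) − (k + 5)·f(k) = 1.
Bound: deg f ≤ 3.
Solve for f: f(k) = k*(k**2 + 9*k + 26)/72 (degree 3 ≤ 3).
R(k) = B(k−1)·f(k)/C(k) = k*(k + 5)*(k**2 + 9*k + 26)/72; s_k = R·t_k = k*(k**2 + 9*k + 26)/(6*(k + 2)*(k + 3)*(k + 4)).
Check: Δs_k = 12/(k**4 + 14*k**3 + 71*k**2 + 154*k + 120). ✓
Σ_(k=0)^n t_k = s_(n+1) − s_(0) = ((n**3 + 12*n**2 + 47*n + 36)/(6*(n**3 + 12*n**2 + 47*n + 60))) − (0), i.e. (n**3 + 12*n**2 + 47*n + 36)/(6*(n**3 + 12*n**2 + 47*n + 60)).

S(n) = \frac{n^{3} + 12 n^{2} + 47 n + 36}{6 \left(n^{3} + 12 n^{2} + 47 n + 60\right)}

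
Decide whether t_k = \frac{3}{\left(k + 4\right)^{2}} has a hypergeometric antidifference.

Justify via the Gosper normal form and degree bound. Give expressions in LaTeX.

No — key equation has no polynomial f.

The ratio is (k + 4)**2/(k + 5)**2.
So A=k**2 + 8*k + 16 and B=k**2 + 10*k + 25, with C=1.
Need (k**2 + 8*k + 16)·f(k+1) − (k**2 + 8*k + 16)·f(k) = 1.
Degrees (2,2,0) ⇒ d ≤ 0.
Write f(k) = c0. Then LHS − RHS = -1, requiring -1 = 0: contradictory. No certificate.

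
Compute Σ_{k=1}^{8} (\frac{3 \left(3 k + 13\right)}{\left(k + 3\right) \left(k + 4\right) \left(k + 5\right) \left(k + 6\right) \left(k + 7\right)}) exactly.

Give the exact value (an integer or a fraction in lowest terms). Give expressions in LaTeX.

Σ = 1/60

Ratio r(k) = (k + 3)*(3*k + 16)/((k + 8)*(3*k + 13)).
Gosper form: A/B · C(k+1)/C(k) with A=k + 3, B=k + 8, C=k + 13/3.
Set up (k + 3)·f(k+1) − (k + 7)·f(k) − (k + 13/3) = 0.
Degrees (1,1,1) ⇒ d ≤ 4.
Match coefficients ⇒ f(k) = k*(k + 4)*(k**2 + 14*k + 63)/270.
R(k) = B(k−1)·f(k)/C(k) = k*(k + 4)*(k + 7)*(k**2 + 14*k + 63)/(90*(3*k + 13)); s_k = R·t_k = k*(k**2 + 14*k + 63)/(30*(k**3 + 14*k**2 + 63*k + 90)).
Verify: 3*(3*k + 13)/(k**5 + 25*k**4 + 245*k**3 + 1175*k**2 + 2754*k + 2520) matches t_k.
Σ_(k=1)^(8) t_k = s_(9) − s_(1) = 9/280 − (13/840) = 1/60.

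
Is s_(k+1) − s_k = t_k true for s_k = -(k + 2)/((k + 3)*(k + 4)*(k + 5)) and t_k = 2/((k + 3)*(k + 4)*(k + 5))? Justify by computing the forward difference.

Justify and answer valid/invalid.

Invalid: residual -9/(k**4 + 18*k**3 + 119*k**2 + 342*k + 360) ≠ 0.

s_(k+1) = (-k - 3)/((k + 4)*(k + 5)*(k + 6))
s_(k+1) − s_k = (2*k + 3)/(k**4 + 18*k**3 + 119*k**2 + 342*k + 360)
(s_(k+1) − s_k) − t_k = -9/(k**4 + 18*k**3 + 119*k**2 + 342*k + 360)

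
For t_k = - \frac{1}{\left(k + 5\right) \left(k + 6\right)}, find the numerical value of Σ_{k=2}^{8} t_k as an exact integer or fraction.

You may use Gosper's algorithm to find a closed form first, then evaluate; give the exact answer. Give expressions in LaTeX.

Ratio r(k) = (k + 5)/(k + 7).
Factor: A=k + 5; B=k + 7; C=1.
Set up (k + 5)·f(k+1) − (k + 6)·f(k) − (1) = 0.
Bound: deg f ≤ 1.
Coefficient equations give f(k) = k/5.
Get s_k = R·t_k = -k/(5*k + 25) with R(k) = B(k−1)f(k)/C(k) = k*(k + 6)/5.
s_(k+1) − s_k = -1/(k**2 + 11*k + 30) = t_k.
Sum = s_(9) − s_(2); s_(9) = -9/70, s_(2) = -2/35 ⇒ -1/14.

Σ = -1/14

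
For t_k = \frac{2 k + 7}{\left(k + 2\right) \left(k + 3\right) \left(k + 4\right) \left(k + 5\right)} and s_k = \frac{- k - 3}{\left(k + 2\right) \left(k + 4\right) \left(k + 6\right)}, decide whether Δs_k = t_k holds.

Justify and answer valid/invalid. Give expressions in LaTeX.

s_(k+1) = (-k - 4)/((k + 3)*(k + 5)*(k + 7))
s_(k+1) − s_k = (-(k + 2)*(k + 4)**2*(k + 6) + (k + 3)**2*(k + 5)*(k + 7))/((k + 2)*(k + 3)*(k + 4)*(k + 5)*(k + 6)*(k + 7))
(s_(k+1) − s_k) − t_k = 9*(-k**2 - 9*k - 19)/(k**6 + 27*k**5 + 295*k**4 + 1665*k**3 + 5104*k**2 + 8028*k + 5040)

Invalid: residual \frac{9 \left(- k^{2} - 9 k - 19\right)}{k^{6} + 27 k^{5} + 295 k^{4} + 1665 k^{3} + 5104 k^{2} + 8028 k + 5040} ≠ 0.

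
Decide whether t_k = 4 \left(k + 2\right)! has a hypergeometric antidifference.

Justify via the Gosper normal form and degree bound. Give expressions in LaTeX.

Compute t_(k+1)/t_k: get k + 3.
Factor: A=k + 3; B=1; C=1.
Need (k + 3)·f(k+1) − (1)·f(k) = 1.
From deg A=1, deg B=0, deg C=0: d=-1.
deg f ≤ -1 is impossible — no certificate.

No; the degree bound rules out any f.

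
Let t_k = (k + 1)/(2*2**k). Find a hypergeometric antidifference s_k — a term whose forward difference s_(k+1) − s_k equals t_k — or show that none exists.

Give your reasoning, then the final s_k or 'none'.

Step 1: r(k) = (k + 2)/(2*(k + 1)).
Gosper form: A/B · C(k+1)/C(k) with A=1/2, B=1, C=k + 1.
Key eq: (1/2)·f(k+1) = (1)·f(k) + (k + 1).
From deg A=0, deg B=0, deg C=1: d=1.
Solving with deg f ≤ 1: f(k) = -2*(k + 2).
So s_k = (B(k−1)f/C)·t_k = (-2*(k + 2)/(k + 1))·t_k = (-k - 2)/2**k.
Verify: (k + 1)/(2*2**k) matches t_k.

s_k = (-k - 2)/2**k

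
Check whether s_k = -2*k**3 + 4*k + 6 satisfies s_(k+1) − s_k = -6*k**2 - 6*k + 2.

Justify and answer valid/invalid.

s_(k+1) = 4*k - 2*(k + 1)**3 + 10
s_(k+1) − s_k = -6*k**2 - 6*k + 2
(s_(k+1) − s_k) − t_k = 0

Valid: the claim telescopes to t_k.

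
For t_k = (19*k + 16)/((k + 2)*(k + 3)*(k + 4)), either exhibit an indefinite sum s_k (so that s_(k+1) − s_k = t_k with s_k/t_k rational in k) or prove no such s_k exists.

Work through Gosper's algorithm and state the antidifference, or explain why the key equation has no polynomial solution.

Compute t_(k+1)/t_k: get (k + 2)*(19*k + 35)/((k + 5)*(19*k + 16)).
Normal form (A,B,C) = (k + 2, k + 5, k + 16/19).
Solve (k + 2)·f(k+1) − (k + 4)·f(k) = k + 16/19.
Degrees (1,1,1) ⇒ d ≤ 2.
A polynomial solution: f(k) = k*(9*k + 7)/38.
Then R = B(k−1)f/C = k*(k + 4)*(9*k + 7)/(2*(19*k + 16)), so s_k = R(k)·t_k = k*(9*k + 7)/(2*(k + 2)*(k + 3)).
Δs = (19*k + 16)/(k**3 + 9*k**2 + 26*k + 24), as required.

s_k = k*(9*k + 7)/(2*(k + 2)*(k + 3))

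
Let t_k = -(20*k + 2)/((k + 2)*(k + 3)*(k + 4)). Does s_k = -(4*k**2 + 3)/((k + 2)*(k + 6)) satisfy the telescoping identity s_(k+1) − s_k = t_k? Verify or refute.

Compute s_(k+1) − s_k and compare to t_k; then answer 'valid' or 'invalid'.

s_(k+1) = (-4*(k + 1)**2 - 3)/((k + 3)*(k + 7))
s_(k+1) − s_k = (-32*k**2 - 122*k - 21)/(k**4 + 18*k**3 + 113*k**2 + 288*k + 252)
(s_(k+1) − s_k) − t_k = 3*k*(-4*k**2 + 4*k + 119)/(k**5 + 22*k**4 + 185*k**3 + 740*k**2 + 1404*k + 1008)

Invalid: residual 3*k*(-4*k**2 + 4*k + 119)/(k**5 + 22*k**4 + 185*k**3 + 740*k**2 + 1404*k + 1008) ≠ 0.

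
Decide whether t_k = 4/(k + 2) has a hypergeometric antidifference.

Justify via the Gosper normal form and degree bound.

No — the linear system for f has no solution.

Step 1: r(k) = (k + 2)/(k + 3).
Factor: A=k + 2; B=k + 3; C=1.
f must satisfy (k + 2)·f(k+1) − (k + 2)·f(k) = 1.
Degrees (1,1,0) ⇒ d ≤ 0.
f = c0 ⇒ A·f(k+1) − B(k−1)·f(k) − C = -1. The system {-1 = 0} is inconsistent; no antidifference.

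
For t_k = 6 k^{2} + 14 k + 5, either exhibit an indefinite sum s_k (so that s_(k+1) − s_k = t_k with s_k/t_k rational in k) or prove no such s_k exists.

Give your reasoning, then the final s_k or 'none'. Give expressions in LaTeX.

r(k) = (6*k**2 + 26*k + 25)/(6*k**2 + 14*k + 5) after simplifying.
Factor: A=1; B=1; C=k**2 + 7*k/3 + 5/6.
Solve (1)·f(k+1) − (1)·f(k) = k**2 + 7*k/3 + 5/6.
From deg A=0, deg B=0, deg C=2: d=3.
Coefficient equations give f(k) = k*(2*k**2 + 4*k - 1)/6.
So s_k = (B(k−1)f/C)·t_k = (k*(2*k**2 + 4*k - 1)/(6*k**2 + 14*k + 5))·t_k = k*(2*k**2 + 4*k - 1).
Check: Δs_k = 6*k**2 + 14*k + 5. ✓

s_k = k \left(2 k^{2} + 4 k - 1\right)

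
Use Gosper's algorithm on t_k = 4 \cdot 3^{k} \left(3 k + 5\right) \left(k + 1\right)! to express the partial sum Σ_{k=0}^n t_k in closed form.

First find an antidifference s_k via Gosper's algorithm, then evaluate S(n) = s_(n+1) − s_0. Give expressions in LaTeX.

Step 1: r(k) = 3*(k + 2)*(3*k + 8)/(3*k + 5).
Factor: A=3*k + 6; B=1; C=k + 5/3.
Need (3*k + 6)·f(k+1) − (1)·f(k) = k + 5/3.
d = 0 from the (1,0,1) case.
Coefficient equations give f(k) = 1/3.
R(k) = B(k−1)·f(k)/C(k) = 1/(3*k + 5); s_k = R·t_k = 4*3**k*factorial(k + 1).
Verify: 4*3**k*(3*k + 5)*factorial(k + 1) matches t_k.
Σ_(k=0)^n t_k = s_(n+1) − s_(0) = (12*3**n*factorial(n + 2)) − (4), i.e. 12*3**n*factorial(n + 2) - 4.

S(n) = 12 \cdot 3^{n} \left(n + 2\right)! - 4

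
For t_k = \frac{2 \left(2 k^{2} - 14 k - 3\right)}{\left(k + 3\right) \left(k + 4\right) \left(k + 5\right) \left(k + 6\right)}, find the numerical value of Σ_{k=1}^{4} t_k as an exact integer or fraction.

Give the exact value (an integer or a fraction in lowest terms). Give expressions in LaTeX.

Σ = -11/120

Ratio r(k) = (2*k**3 - 4*k**2 - 45*k - 45)/(2*k**3 - 101*k - 21).
Take A(k)=k + 3, B(k)=k + 7, C(k)=k**2 - 7*k - 3/2.
Need (k + 3)·f(k+1) − (k + 6)·f(k) = k**2 - 7*k - 3/2.
deg f ≤ 3 (via 1,1,2).
A polynomial solution: f(k) = k*(k**2 - 108*k + 47)/120.
R(k) = B(k−1)·f(k)/C(k) = k*(k + 6)*(k**2 - 108*k + 47)/(60*(2*k**2 - 14*k - 3)); s_k = R·t_k = k*(k**2 - 108*k + 47)/(30*(k + 3)*(k + 4)*(k + 5)).
Δs = 2*(2*k**2 - 14*k - 3)/(k**4 + 18*k**3 + 119*k**2 + 342*k + 360), as required.
Telescoping: Σ = s_(5) − s_(1) = -13/120 − (-1/60) = -11/120.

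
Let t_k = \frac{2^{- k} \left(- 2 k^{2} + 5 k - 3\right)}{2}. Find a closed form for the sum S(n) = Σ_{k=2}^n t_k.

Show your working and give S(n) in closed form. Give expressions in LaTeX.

S(n) = 2^{- n - 1} \left(- 5 \cdot 2^{n} + 2 n^{2} + 3 n + 5\right)

Step 1: r(k) = k*(2*k - 1)/(2*(2*k**2 - 5*k + 3)).
Factor: A=1/2; B=1; C=k**2 - 5*k/2 + 3/2.
f must satisfy (1/2)·f(k+1) − (1)·f(k) = k**2 - 5*k/2 + 3/2.
d = 2 from the (0,0,2) case.
A polynomial solution: f(k) = -2*k**2 + k - 4.
R(k) = B(k−1)·f(k)/C(k) = -2*(2*k**2 - k + 4)/((k - 1)*(2*k - 3)); s_k = R·t_k = (2*k**2 - k + 4)/2**k.
Check: Δs_k = (-2*k**2 + 5*k - 3)/(2*2**k). ✓
Telescope: S(n) = s_(n+1) − s_(2) = 2**(-n - 1)*(2*n**2 + 3*n + 5) − (5/2) = 2**(-n - 1)*(-5*2**n + 2*n**2 + 3*n + 5).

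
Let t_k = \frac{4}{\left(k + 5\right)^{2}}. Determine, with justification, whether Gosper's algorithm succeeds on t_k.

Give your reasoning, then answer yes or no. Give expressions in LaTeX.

No. Not Gosper-summable.

t_(k+1)/t_k = (k + 5)**2/(k + 6)**2.
So A=k**2 + 10*k + 25 and B=k**2 + 12*k + 36, with C=1.
Set up (k**2 + 10*k + 25)·f(k+1) − (k**2 + 10*k + 25)·f(k) − (1) = 0.
Bound: deg f ≤ 0.
f = c0 ⇒ A·f(k+1) − B(k−1)·f(k) − C = -1. The system {-1 = 0} is inconsistent; no antidifference.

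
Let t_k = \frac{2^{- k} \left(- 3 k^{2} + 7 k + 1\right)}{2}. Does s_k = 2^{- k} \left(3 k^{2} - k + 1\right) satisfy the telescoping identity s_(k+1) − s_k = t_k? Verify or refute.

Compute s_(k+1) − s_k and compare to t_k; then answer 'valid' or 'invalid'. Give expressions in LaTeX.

s_(k+1) = (-k + 3*(k + 1)**2)/(2*2**k)
s_(k+1) − s_k = (-3*k**2 + 7*k + 1)/(2*2**k)
(s_(k+1) − s_k) − t_k = 0

valid; difference matches t_k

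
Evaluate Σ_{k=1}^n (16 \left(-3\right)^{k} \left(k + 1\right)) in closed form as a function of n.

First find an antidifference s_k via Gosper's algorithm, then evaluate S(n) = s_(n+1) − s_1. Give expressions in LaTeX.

Compute t_(k+1)/t_k: get 3*(-k - 2)/(k + 1).
Take A(k)=-3, B(k)=1, C(k)=k + 1.
Need (-3)·f(k+1) − (1)·f(k) = k + 1.
From deg A=0, deg B=0, deg C=1: d=1.
Match coefficients ⇒ f(k) = -(4*k + 1)/16.
R(k) = B(k−1)·f(k)/C(k) = -(4*k + 1)/(16*(k + 1)); s_k = R·t_k = (-3)**k*(-4*k - 1).
Check: Δs_k = 16*(-3)**k*(k + 1). ✓
Telescope: S(n) = s_(n+1) − s_(1) = 3*(-3)**n*(4*n + 5) − (15) = 12*(-3)**n*n + 15*(-3)**n - 15.

S(n) = 12 \left(-3\right)^{n} n + 15 \left(-3\right)^{n} - 15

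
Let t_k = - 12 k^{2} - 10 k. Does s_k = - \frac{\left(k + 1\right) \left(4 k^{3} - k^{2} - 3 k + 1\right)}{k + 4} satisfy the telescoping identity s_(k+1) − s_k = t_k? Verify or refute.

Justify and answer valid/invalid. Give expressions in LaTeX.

Invalid: residual \frac{3 \left(8 k^{3} + 59 k^{2} + 43 k - 1\right)}{k^{2} + 9 k + 20} ≠ 0.

s_(k+1) = (k + 2)*(3*k - 4*(k + 1)**3 + (k + 1)**2 + 2)/(k + 5)
s_(k+1) − s_k = (-12*k**4 - 94*k**3 - 153*k**2 - 71*k - 3)/(k**2 + 9*k + 20)
(s_(k+1) − s_k) − t_k = 3*(8*k**3 + 59*k**2 + 43*k - 1)/(k**2 + 9*k + 20)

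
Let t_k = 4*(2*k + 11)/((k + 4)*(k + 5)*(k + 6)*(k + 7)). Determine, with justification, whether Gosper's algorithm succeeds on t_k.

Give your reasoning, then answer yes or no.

r(k) = (k + 4)*(2*k + 13)/((k + 8)*(2*k + 11)) after simplifying.
So A=k + 4 and B=k + 8, with C=k + 11/2.
Key eq: (k + 4)·f(k+1) = (k + 7)·f(k) + (k + 11/2).
Degrees (1,1,1) ⇒ d ≤ 3.
Coefficient equations give f(k) = k*(k + 5)*(k + 10)/48.
Then R = B(k−1)f/C = k*(k + 5)*(k + 7)*(k + 10)/(24*(2*k + 11)), so s_k = R(k)·t_k = k*(k + 10)/(6*(k**2 + 10*k + 24)).
Verify: 4*(2*k + 11)/(k**4 + 22*k**3 + 179*k**2 + 638*k + 840) matches t_k.

Yes. s_k = k*(k + 10)/(6*(k**2 + 10*k + 24)).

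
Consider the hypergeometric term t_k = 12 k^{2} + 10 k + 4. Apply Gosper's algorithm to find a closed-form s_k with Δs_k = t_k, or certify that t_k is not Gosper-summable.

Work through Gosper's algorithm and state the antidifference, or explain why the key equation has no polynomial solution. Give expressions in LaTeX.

s_k = k \left(4 k^{2} - k + 1\right)

The ratio is (6*k**2 + 17*k + 13)/(6*k**2 + 5*k + 2).
Take A(k)=1, B(k)=1, C(k)=k**2 + 5*k/6 + 1/3.
Set up (1)·f(k+1) − (1)·f(k) − (k**2 + 5*k/6 + 1/3) = 0.
Degrees (0,0,2) ⇒ d ≤ 3.
Solve for f: f(k) = k*(4*k**2 - k + 1)/12 (degree 3 ≤ 3).
Get s_k = R·t_k = k*(4*k**2 - k + 1) with R(k) = B(k−1)f(k)/C(k) = k*(4*k**2 - k + 1)/(2*(6*k**2 + 5*k + 2)).
s_(k+1) − s_k = 12*k**2 + 10*k + 4 = t_k.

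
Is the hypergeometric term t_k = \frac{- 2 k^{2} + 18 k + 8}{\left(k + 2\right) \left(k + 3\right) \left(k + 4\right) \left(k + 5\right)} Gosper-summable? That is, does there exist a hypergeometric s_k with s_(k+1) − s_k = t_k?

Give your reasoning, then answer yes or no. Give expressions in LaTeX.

Yes. s_k = \frac{k \left(k^{2} + 21 k + 2\right)}{6 \left(k + 2\right) \left(k + 3\right) \left(k + 4\right)}.

t_(k+1)/t_k = (k + 2)*(9*k - (k + 1)**2 + 13)/((k + 6)*(-k**2 + 9*k + 4)).
Take A(k)=k + 2, B(k)=k + 6, C(k)=k**2 - 9*k - 4.
f must satisfy (k + 2)·f(k+1) − (k + 5)·f(k) = k**2 - 9*k - 4.
From deg A=1, deg B=1, deg C=2: d=3.
Coefficient equations give f(k) = -k*(k**2 + 21*k + 2)/12.
Then R = B(k−1)f/C = -k*(k + 5)*(k**2 + 21*k + 2)/(12*(k**2 - 9*k - 4)), so s_k = R(k)·t_k = k*(k**2 + 21*k + 2)/(6*(k + 2)*(k + 3)*(k + 4)).
Check: Δs_k = 2*(-k**2 + 9*k + 4)/(k**4 + 14*k**3 + 71*k**2 + 154*k + 120). ✓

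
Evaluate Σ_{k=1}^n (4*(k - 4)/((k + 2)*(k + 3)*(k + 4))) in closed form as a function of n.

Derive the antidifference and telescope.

t_(k+1)/t_k = (k - 3)*(k + 2)/((k - 4)*(k + 5)).
So A=k + 2 and B=k + 5, with C=k - 4.
Set up (k + 2)·f(k+1) − (k + 4)·f(k) − (k - 4) = 0.
d = 2 from the (1,1,1) case.
Match coefficients ⇒ f(k) = -k*(k + 11)/6.
Then R = B(k−1)f/C = -k*(k + 4)*(k + 11)/(6*(k - 4)), so s_k = R(k)·t_k = 2*k*(-k - 11)/(3*(k + 2)*(k + 3)).
Δs = 4*(k - 4)/(k**3 + 9*k**2 + 26*k + 24), as required.
s_(n+1) = 2*(-n**2 - 13*n - 12)/(3*(n**2 + 7*n + 12)) and s_(1) = -2/3, so S(n) = -4*n/(n**2 + 7*n + 12).

S(n) = -4*n/(n**2 + 7*n + 12)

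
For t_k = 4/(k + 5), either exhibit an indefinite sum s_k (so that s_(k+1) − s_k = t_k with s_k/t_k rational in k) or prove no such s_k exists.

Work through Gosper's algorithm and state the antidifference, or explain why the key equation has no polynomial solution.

none (Gosper's algorithm certifies no s_k)

The ratio is (k + 5)/(k + 6).
Take A(k)=k + 5, B(k)=k + 6, C(k)=1.
Need (k + 5)·f(k+1) − (k + 5)·f(k) = 1.
From deg A=1, deg B=1, deg C=0: d=0.
Put f(k) = c0: A·f(k+1) − B(k−1)·f(k) − C = -1; need -1 = 0 — inconsistent ⇒ no f, not summable.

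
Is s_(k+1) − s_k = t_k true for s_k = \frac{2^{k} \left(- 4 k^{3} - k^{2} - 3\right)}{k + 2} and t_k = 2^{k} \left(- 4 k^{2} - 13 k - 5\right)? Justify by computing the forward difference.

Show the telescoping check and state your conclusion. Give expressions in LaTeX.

Invalid: residual \frac{2^{k} \left(4 k^{3} + 17 k^{2} + 34 k + 7\right)}{k^{2} + 5 k + 6} ≠ 0.

s_(k+1) = 2**(k + 1)*(-4*(k + 1)**3 - (k + 1)**2 - 3)/(k + 3)
s_(k+1) − s_k = 2**k*(-4*k**4 - 29*k**3 - 77*k**2 - 69*k - 23)/(k**2 + 5*k + 6)
(s_(k+1) − s_k) − t_k = 2**k*(4*k**3 + 17*k**2 + 34*k + 7)/(k**2 + 5*k + 6)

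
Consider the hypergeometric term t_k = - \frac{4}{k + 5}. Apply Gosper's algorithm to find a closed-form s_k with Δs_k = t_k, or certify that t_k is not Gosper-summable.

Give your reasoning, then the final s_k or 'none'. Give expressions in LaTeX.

no hypergeometric antidifference exists

The ratio is (k + 5)/(k + 6).
A = k + 5, B = k + 6, C = 1.
Need (k + 5)·f(k+1) − (k + 5)·f(k) = 1.
deg f ≤ 0 (via 1,1,0).
Generic f = c0 gives residual -1; -1 = 0 cannot hold, so t_k is not Gosper-summable.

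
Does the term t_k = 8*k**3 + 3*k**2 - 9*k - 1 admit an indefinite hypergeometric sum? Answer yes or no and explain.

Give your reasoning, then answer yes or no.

Step 1: r(k) = (8*k**3 + 27*k**2 + 21*k + 1)/(8*k**3 + 3*k**2 - 9*k - 1).
Take A(k)=1, B(k)=1, C(k)=k**3 + 3*k**2/8 - 9*k/8 - 1/8.
Key eq: (1)·f(k+1) = (1)·f(k) + (k**3 + 3*k**2/8 - 9*k/8 - 1/8).
From deg A=0, deg B=0, deg C=3: d=4.
A polynomial solution: f(k) = k*(k - 2)*(2*k**2 + k - 2)/8.
Certificate R = B(k−1)f/C = k*(k - 2)*(2*k**2 + k - 2)/(8*k**3 + 3*k**2 - 9*k - 1) gives s_k = k*(2*k**3 - 3*k**2 - 4*k + 4).
s_(k+1) − s_k = 8*k**3 + 3*k**2 - 9*k - 1 = t_k.

Yes. s_k = k*(2*k**3 - 3*k**2 - 4*k + 4).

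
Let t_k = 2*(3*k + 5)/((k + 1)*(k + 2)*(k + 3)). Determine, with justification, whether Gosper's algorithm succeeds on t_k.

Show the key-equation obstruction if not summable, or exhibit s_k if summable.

Yes. s_k = 2*k*(2*k + 3)/((k + 1)*(k + 2)).

Compute t_(k+1)/t_k: get (k + 1)*(3*k + 8)/((k + 4)*(3*k + 5)).
Normal form (A,B,C) = (k + 1, k + 4, k + 5/3).
f must satisfy (k + 1)·f(k+1) − (k + 3)·f(k) = k + 5/3.
d = 2 from the (1,1,1) case.
Match coefficients ⇒ f(k) = k*(2*k + 3)/3.
Get s_k = R·t_k = 2*k*(2*k + 3)/((k + 1)*(k + 2)) with R(k) = B(k−1)f(k)/C(k) = k*(k + 3)*(2*k + 3)/(3*k + 5).
s_(k+1) − s_k = 2*(3*k + 5)/(k**3 + 6*k**2 + 11*k + 6) = t_k.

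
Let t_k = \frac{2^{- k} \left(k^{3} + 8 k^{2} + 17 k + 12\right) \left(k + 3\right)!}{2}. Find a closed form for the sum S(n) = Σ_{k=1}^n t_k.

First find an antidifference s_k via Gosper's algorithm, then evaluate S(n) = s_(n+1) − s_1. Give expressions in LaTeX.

S(n) = -12 + \frac{2^{- n} n^{2} \left(n + 4\right)!}{2} + 3 \cdot 2^{- n} n \left(n + 4\right)! + \frac{2^{- n} \left(n + 4\right)!}{2}

r(k) = (k**4 + 15*k**3 + 80*k**2 + 182*k + 152)/(2*(k**3 + 8*k**2 + 17*k + 12)) after simplifying.
Factor: A=k/2 + 2; B=1; C=k**3 + 8*k**2 + 17*k + 12.
Need (k/2 + 2)·f(k+1) − (1)·f(k) = k**3 + 8*k**2 + 17*k + 12.
Bound: deg f ≤ 2.
Solve for f: f(k) = 2*(k**2 + 4*k - 4) (degree 2 ≤ 2).
Certificate R = B(k−1)f/C = 2*(k**2 + 4*k - 4)/(k**3 + 8*k**2 + 17*k + 12) gives s_k = (k**2 + 4*k - 4)*factorial(k + 3)/2**k.
s_(k+1) − s_k = (k**3 + 8*k**2 + 17*k + 12)*factorial(k + 3)/(2*2**k) = t_k.
Evaluate: s_(n+1) = 2**(-n - 1)*(n**2 + 6*n + 1)*factorial(n + 4); subtract s_(1) = 12 ⇒ S(n) = -12 + n**2*factorial(n + 4)/(2*2**n) + 3*n*factorial(n + 4)/2**n + factorial(n + 4)/(2*2**n).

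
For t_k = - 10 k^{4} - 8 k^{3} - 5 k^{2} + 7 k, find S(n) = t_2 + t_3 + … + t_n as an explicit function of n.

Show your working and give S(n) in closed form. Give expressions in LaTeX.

The ratio is (10*k**4 + 48*k**3 + 89*k**2 + 67*k + 16)/(k*(10*k**3 + 8*k**2 + 5*k - 7)).
Take A(k)=1, B(k)=1, C(k)=k**4 + 4*k**3/5 + k**2/2 - 7*k/10.
f must satisfy (1)·f(k+1) − (1)·f(k) = k**4 + 4*k**3/5 + k**2/2 - 7*k/10.
Bound: deg f ≤ 5.
Match coefficients ⇒ f(k) = k*(k - 1)*(2*k**3 - k**2 - 4)/10.
R(k) = B(k−1)·f(k)/C(k) = (k - 1)*(2*k**3 - k**2 - 4)/(10*k**3 + 8*k**2 + 5*k - 7); s_k = R·t_k = k*(-2*k**4 + 3*k**3 - k**2 + 4*k - 4).
Check: Δs_k = k*(-10*k**3 - 8*k**2 - 5*k + 7). ✓
s_(n+1) = n*(-2*n**4 - 7*n**3 - 9*n**2 - n + 3) and s_(2) = -16, so S(n) = -2*n**5 - 7*n**4 - 9*n**3 - n**2 + 3*n + 16.

S(n) = - 2 n^{5} - 7 n^{4} - 9 n^{3} - n^{2} + 3 n + 16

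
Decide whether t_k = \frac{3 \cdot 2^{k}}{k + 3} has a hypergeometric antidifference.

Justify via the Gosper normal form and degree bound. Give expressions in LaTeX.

The ratio is 2*(k + 3)/(k + 4).
Normal form (A,B,C) = (2*k + 6, k + 4, 1).
Solve (2*k + 6)·f(k+1) − (k + 3)·f(k) = 1.
deg f ≤ -1 (via 1,1,0).
Bound -1 < 0, so the key equation has no polynomial solution.

No; the degree bound rules out any f.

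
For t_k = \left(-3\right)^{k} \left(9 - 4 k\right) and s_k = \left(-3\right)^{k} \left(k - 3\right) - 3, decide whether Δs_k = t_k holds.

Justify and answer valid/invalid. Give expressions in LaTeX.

Valid: the claim telescopes to t_k.

s_(k+1) = -3*(-3)**k*(k - 2) - 3
s_(k+1) − s_k = (-3)**k*(9 - 4*k)
(s_(k+1) − s_k) − t_k = 0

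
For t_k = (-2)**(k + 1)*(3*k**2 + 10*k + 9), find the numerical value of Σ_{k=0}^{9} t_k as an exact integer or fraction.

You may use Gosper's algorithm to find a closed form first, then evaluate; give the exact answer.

Σ = 247806

Compute t_(k+1)/t_k: get 2*(-3*k**2 - 16*k - 22)/(3*k**2 + 10*k + 9).
Factor: A=-2; B=1; C=k**2 + 10*k/3 + 3.
Need (-2)·f(k+1) − (1)·f(k) = k**2 + 10*k/3 + 3.
d = 2 from the (0,0,2) case.
Match coefficients ⇒ f(k) = -(k + 1)**2/3.
Certificate R = B(k−1)f/C = -(k + 1)**2/(3*k**2 + 10*k + 9) gives s_k = 2*(-2)**k*(k**2 + 2*k + 1).
Δs = (-2)**(k + 1)*(3*k**2 + 10*k + 9), as required.
Sum = s_(10) − s_(0); s_(10) = 247808, s_(0) = 2 ⇒ 247806.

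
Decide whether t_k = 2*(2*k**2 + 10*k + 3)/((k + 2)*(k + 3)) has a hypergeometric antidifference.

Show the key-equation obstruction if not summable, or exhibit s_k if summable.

Ratio r(k) = (k + 2)*(10*k + 2*(k + 1)**2 + 13)/((k + 4)*(2*k**2 + 10*k + 3)).
So A=k + 2 and B=k + 4, with C=k**2 + 5*k + 3/2.
f must satisfy (k + 2)·f(k+1) − (k + 3)·f(k) = k**2 + 5*k + 3/2.
Bound: deg f ≤ 2.
Match coefficients ⇒ f(k) = k*(4*k - 1)/4.
Get s_k = R·t_k = k*(4*k - 1)/(k + 2) with R(k) = B(k−1)f(k)/C(k) = k*(k + 3)*(4*k - 1)/(2*(2*k**2 + 10*k + 3)).
Δs = 2*(2*k**2 + 10*k + 3)/(k**2 + 5*k + 6), as required.

Yes. s_k = k*(4*k - 1)/(k + 2).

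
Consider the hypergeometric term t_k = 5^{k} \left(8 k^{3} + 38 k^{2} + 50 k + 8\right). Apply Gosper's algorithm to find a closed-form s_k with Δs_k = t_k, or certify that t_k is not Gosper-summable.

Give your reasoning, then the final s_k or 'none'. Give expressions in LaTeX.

s_k = 5^{k} \left(2 k^{3} + 2 k^{2} - 3\right)

Step 1: r(k) = 5*(4*k**3 + 31*k**2 + 75*k + 52)/(4*k**3 + 19*k**2 + 25*k + 4).
So A=5 and B=1, with C=k**3 + 19*k**2/4 + 25*k/4 + 1.
f must satisfy (5)·f(k+1) − (1)·f(k) = k**3 + 19*k**2/4 + 25*k/4 + 1.
d = 3 from the (0,0,3) case.
A polynomial solution: f(k) = (2*k**3 + 2*k**2 - 3)/8.
R(k) = B(k−1)·f(k)/C(k) = (2*k**3 + 2*k**2 - 3)/(2*(4*k**3 + 19*k**2 + 25*k + 4)); s_k = R·t_k = 5**k*(2*k**3 + 2*k**2 - 3).
Verify: 5**k*(8*k**3 + 38*k**2 + 50*k + 8) matches t_k.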